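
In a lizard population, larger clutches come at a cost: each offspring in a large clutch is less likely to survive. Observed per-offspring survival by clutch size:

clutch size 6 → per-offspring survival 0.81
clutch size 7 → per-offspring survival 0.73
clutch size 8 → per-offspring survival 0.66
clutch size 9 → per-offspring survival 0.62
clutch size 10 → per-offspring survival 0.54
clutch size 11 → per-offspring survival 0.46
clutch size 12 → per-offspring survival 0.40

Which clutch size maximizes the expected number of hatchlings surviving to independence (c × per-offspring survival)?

Expected hatchlings surviving to independence = c × s(c):
  c=6: 6 × 0.81 = 4.860
  c=7: 7 × 0.73 = 5.110
  c=8: 8 × 0.66 = 5.280
  c=9: 9 × 0.62 = 5.580
  c=10: 10 × 0.54 = 5.400
  c=11: 11 × 0.46 = 5.060
  c=12: 12 × 0.40 = 4.800
Maximum at c = 9 (5.580 hatchlings surviving to independence).

9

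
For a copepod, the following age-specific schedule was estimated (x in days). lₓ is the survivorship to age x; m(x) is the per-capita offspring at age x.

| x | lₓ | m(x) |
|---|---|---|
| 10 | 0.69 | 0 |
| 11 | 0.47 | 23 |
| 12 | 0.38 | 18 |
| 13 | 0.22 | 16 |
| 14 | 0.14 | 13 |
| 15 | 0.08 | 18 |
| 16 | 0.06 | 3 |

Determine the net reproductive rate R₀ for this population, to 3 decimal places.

R₀ = Σ lₓ m(x):
  age 10: 0.69 × 0 = 0.0000
  age 11: 0.47 × 23 = 10.8100
  age 12: 0.38 × 18 = 6.8400
  age 13: 0.22 × 16 = 3.5200
  age 14: 0.14 × 13 = 1.8200
  age 15: 0.08 × 18 = 1.4400
  age 16: 0.06 × 3 = 0.1800
R₀ = 0.0000 + 10.8100 + 6.8400 + 3.5200 + 1.8200 + 1.4400 + 0.1800 = 24.6100

24.610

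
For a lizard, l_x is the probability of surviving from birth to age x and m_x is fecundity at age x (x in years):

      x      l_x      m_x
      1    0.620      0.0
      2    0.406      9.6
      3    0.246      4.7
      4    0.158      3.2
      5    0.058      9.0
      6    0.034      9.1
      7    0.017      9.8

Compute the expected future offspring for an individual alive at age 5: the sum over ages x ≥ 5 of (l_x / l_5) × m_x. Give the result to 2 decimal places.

l_5 = 0.058. Conditional survival from age 5 to x is l_x / l_5.
  x=5: (0.058/0.058) × 9.0 = 9.0000
  x=6: (0.034/0.058) × 9.1 = 5.3345
  x=7: (0.017/0.058) × 9.8 = 2.8724
Sum = 9.0000 + 5.3345 + 2.8724 = 17.2069

17.21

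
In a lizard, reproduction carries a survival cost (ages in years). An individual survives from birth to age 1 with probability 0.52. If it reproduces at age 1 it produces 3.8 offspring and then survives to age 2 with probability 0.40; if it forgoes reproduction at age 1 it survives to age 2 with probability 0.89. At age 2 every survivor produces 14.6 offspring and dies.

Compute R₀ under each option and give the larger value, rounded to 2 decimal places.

6.76

breed at age 1: R₀ = 0.52 × (3.8 + 0.40 × 14.6) = 0.52 × 9.6400 = 5.0128
delay to age 2: R₀ = 0.52 × (0.89 × 14.6) = 0.52 × 12.9940 = 6.7569
Higher: delay to age 2 (6.7569).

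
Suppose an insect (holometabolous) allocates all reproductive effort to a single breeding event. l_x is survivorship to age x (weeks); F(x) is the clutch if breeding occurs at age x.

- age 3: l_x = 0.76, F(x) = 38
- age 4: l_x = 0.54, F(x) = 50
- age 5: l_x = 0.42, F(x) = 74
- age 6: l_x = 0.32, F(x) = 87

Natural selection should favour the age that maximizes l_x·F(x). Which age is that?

Expected offspring if breeding at age x = l_x × F(x):
  age 3: 0.76 × 38 = 28.880
  age 4: 0.54 × 50 = 27.000
  age 5: 0.42 × 74 = 31.080
  age 6: 0.32 × 87 = 27.840
Maximum at age 5 (31.080).

5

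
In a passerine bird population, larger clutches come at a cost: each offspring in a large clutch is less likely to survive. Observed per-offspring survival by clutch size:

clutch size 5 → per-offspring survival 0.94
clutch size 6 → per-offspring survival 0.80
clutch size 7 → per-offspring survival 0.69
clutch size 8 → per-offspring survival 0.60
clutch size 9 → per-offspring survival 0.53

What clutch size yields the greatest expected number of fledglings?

Expected fledglings = c × s(c):
  c=5: 5 × 0.94 = 4.700
  c=6: 6 × 0.80 = 4.800
  c=7: 7 × 0.69 = 4.830
  c=8: 8 × 0.60 = 4.800
  c=9: 9 × 0.53 = 4.770
Maximum at c = 7 (4.830 fledglings).

7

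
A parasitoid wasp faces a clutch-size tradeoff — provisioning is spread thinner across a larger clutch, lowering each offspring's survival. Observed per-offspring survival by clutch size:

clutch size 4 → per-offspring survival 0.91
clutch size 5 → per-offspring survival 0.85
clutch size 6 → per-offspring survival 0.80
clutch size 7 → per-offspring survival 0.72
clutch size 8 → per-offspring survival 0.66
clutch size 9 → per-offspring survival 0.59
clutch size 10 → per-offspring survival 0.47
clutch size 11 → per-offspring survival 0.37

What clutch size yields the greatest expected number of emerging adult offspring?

Expected emerging adult offspring = c × s(c):
  c=4: 4 × 0.91 = 3.640
  c=5: 5 × 0.85 = 4.250
  c=6: 6 × 0.80 = 4.800
  c=7: 7 × 0.72 = 5.040
  c=8: 8 × 0.66 = 5.280
  c=9: 9 × 0.59 = 5.310
  c=10: 10 × 0.47 = 4.700
  c=11: 11 × 0.37 = 4.070
Maximum at c = 9 (5.310 emerging adult offspring).

9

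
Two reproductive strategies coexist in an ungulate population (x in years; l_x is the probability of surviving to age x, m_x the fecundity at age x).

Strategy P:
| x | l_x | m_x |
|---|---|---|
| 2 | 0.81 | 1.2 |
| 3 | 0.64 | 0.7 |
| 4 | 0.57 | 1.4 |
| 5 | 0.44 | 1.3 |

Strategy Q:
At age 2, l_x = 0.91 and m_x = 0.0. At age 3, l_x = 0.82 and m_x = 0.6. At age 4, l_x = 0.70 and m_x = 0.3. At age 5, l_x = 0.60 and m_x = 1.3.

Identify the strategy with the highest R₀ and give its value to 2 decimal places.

2.79

Strategy P: R₀ = 0.81×1.2 + 0.64×0.7 + 0.57×1.4 + 0.44×1.3 = 2.7900
Strategy Q: R₀ = 0.91×0.0 + 0.82×0.6 + 0.70×0.3 + 0.60×1.3 = 1.4820
Highest R₀: strategy P with 2.7900.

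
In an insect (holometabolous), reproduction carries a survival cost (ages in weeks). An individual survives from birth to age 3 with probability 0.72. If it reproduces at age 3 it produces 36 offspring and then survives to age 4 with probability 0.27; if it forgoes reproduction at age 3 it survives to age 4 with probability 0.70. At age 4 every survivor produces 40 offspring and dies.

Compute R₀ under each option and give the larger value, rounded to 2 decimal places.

breed at age 3: R₀ = 0.72 × (36 + 0.27 × 40) = 0.72 × 46.8000 = 33.6960
delay to age 4: R₀ = 0.72 × (0.70 × 40) = 0.72 × 28.0000 = 20.1600
Higher: breed at age 3 (33.6960).

33.70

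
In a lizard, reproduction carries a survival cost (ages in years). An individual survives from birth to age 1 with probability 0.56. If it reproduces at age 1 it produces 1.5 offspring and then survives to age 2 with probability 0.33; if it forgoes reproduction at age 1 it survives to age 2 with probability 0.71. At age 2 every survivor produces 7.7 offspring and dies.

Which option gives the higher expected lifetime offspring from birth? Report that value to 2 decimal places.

breed at age 1: R₀ = 0.56 × (1.5 + 0.33 × 7.7) = 0.56 × 4.0410 = 2.2630
delay to age 2: R₀ = 0.56 × (0.71 × 7.7) = 0.56 × 5.4670 = 3.0615
Higher: delay to age 2 (3.0615).

3.06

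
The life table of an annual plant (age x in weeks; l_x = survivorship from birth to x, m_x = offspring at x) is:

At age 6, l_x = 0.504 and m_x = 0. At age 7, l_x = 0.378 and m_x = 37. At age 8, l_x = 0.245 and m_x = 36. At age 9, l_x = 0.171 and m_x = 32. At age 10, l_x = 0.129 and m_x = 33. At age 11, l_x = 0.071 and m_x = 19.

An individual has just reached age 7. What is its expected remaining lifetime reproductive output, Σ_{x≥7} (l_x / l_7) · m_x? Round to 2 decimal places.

89.64

l_7 = 0.378. Conditional survival from age 7 to x is l_x / l_7.
  x=7: (0.378/0.378) × 37 = 37.0000
  x=8: (0.245/0.378) × 36 = 23.3333
  x=9: (0.171/0.378) × 32 = 14.4762
  x=10: (0.129/0.378) × 33 = 11.2619
  x=11: (0.071/0.378) × 19 = 3.5688
Sum = 37.0000 + 23.3333 + 14.4762 + 11.2619 + 3.5688 = 89.6402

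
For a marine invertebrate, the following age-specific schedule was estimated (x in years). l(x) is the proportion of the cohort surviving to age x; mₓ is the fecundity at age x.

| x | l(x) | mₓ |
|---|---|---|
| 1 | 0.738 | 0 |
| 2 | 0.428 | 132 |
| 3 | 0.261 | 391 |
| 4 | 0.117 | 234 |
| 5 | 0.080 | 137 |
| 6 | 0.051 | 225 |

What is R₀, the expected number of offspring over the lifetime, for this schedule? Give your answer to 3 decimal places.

208.360

R₀ = Σ l(x) mₓ:
  age 1: 0.738 × 0 = 0.0000
  age 2: 0.428 × 132 = 56.4960
  age 3: 0.261 × 391 = 102.0510
  age 4: 0.117 × 234 = 27.3780
  age 5: 0.080 × 137 = 10.9600
  age 6: 0.051 × 225 = 11.4750
R₀ = 0.0000 + 56.4960 + 102.0510 + 27.3780 + 10.9600 + 11.4750 = 208.3600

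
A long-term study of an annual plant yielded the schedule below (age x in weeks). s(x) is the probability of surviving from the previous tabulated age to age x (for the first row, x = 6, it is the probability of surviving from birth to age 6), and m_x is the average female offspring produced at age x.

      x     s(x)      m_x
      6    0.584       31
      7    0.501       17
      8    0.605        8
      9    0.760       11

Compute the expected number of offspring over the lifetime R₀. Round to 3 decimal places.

25.974

Survivorship from birth: l_x = s_6·s_7·…·s_x.
  l_6 = 0.58400
  l_7 = 0.29258
  l_8 = 0.17701
  l_9 = 0.13453
R₀ = Σ l_x m_x:
  age 6: 0.58400 × 31 = 18.1040
  age 7: 0.29258 × 17 = 4.9739
  age 8: 0.17701 × 8 = 1.4161
  age 9: 0.13453 × 11 = 1.4798
R₀ = 18.1040 + 4.9739 + 1.4161 + 1.4798 = 25.9738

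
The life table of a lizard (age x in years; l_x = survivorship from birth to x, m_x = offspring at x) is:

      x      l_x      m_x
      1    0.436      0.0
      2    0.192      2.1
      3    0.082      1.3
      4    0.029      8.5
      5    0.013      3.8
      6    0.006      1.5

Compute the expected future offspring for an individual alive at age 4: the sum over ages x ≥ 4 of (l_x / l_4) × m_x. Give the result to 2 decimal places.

l_4 = 0.029. Conditional survival from age 4 to x is l_x / l_4.
  x=4: (0.029/0.029) × 8.5 = 8.5000
  x=5: (0.013/0.029) × 3.8 = 1.7034
  x=6: (0.006/0.029) × 1.5 = 0.3103
Sum = 8.5000 + 1.7034 + 0.3103 = 10.5138

10.51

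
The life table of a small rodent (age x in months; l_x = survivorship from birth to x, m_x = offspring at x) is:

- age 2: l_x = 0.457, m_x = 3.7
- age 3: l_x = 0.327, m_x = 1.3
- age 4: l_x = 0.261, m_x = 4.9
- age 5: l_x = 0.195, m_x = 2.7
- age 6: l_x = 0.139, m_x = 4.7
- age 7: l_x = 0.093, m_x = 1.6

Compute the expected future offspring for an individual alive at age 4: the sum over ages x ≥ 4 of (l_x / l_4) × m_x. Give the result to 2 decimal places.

9.99

l_4 = 0.261. Conditional survival from age 4 to x is l_x / l_4.
  x=4: (0.261/0.261) × 4.9 = 4.9000
  x=5: (0.195/0.261) × 2.7 = 2.0172
  x=6: (0.139/0.261) × 4.7 = 2.5031
  x=7: (0.093/0.261) × 1.6 = 0.5701
Sum = 4.9000 + 2.0172 + 2.5031 + 0.5701 = 9.9904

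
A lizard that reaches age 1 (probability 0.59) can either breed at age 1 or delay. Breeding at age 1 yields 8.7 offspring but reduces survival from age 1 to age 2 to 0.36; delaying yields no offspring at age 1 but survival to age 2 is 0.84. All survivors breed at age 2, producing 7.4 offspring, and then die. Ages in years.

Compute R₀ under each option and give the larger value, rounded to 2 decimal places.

6.70

breed at age 1: R₀ = 0.59 × (8.7 + 0.36 × 7.4) = 0.59 × 11.3640 = 6.7048
delay to age 2: R₀ = 0.59 × (0.84 × 7.4) = 0.59 × 6.2160 = 3.6674
Higher: breed at age 1 (6.7048).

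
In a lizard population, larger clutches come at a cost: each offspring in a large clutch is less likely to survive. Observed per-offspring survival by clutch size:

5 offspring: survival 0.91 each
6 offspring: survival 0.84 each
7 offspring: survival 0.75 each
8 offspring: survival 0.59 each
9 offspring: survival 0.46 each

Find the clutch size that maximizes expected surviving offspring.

7

Expected surviving offspring = c × s(c):
  c=5: 5 × 0.91 = 4.550
  c=6: 6 × 0.84 = 5.040
  c=7: 7 × 0.75 = 5.250
  c=8: 8 × 0.59 = 4.720
  c=9: 9 × 0.46 = 4.140
Maximum at c = 7 (5.250 surviving offspring).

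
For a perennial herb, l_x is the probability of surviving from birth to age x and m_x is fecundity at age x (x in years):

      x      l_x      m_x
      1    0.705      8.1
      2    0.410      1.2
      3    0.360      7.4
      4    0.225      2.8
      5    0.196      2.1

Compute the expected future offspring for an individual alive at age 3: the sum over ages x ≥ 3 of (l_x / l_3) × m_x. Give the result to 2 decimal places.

l_3 = 0.360. Conditional survival from age 3 to x is l_x / l_3.
  x=3: (0.360/0.360) × 7.4 = 7.4000
  x=4: (0.225/0.360) × 2.8 = 1.7500
  x=5: (0.196/0.360) × 2.1 = 1.1433
Sum = 7.4000 + 1.7500 + 1.1433 = 10.2933

10.29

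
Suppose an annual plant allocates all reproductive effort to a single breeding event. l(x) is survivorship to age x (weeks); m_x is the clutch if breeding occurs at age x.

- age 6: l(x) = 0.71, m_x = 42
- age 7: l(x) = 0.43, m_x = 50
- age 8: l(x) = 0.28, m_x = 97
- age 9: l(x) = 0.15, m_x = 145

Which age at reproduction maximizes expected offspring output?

6

Expected offspring if breeding at age x = l(x) × m_x:
  age 6: 0.71 × 42 = 29.820
  age 7: 0.43 × 50 = 21.500
  age 8: 0.28 × 97 = 27.160
  age 9: 0.15 × 145 = 21.750
Maximum at age 6 (29.820).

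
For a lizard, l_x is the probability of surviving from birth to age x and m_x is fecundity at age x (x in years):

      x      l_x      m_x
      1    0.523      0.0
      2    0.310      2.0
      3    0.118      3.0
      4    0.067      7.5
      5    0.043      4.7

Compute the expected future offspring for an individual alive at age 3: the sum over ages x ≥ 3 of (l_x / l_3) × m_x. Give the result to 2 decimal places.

l_3 = 0.118. Conditional survival from age 3 to x is l_x / l_3.
  x=3: (0.118/0.118) × 3.0 = 3.0000
  x=4: (0.067/0.118) × 7.5 = 4.2585
  x=5: (0.043/0.118) × 4.7 = 1.7127
Sum = 3.0000 + 4.2585 + 1.7127 = 8.9712

8.97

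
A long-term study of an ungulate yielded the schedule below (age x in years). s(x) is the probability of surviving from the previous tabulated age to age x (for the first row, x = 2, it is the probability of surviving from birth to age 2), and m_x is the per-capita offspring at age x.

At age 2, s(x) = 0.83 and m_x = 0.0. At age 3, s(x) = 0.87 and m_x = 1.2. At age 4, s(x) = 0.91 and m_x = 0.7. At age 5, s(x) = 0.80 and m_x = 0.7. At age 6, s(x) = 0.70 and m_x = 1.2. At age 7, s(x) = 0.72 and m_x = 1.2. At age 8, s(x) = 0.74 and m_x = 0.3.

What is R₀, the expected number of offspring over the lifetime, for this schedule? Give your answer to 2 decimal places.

Survivorship from birth: l_x = s_2·s_3·…·s_x.
  l_2 = 0.83000
  l_3 = 0.72210
  l_4 = 0.65711
  l_5 = 0.52569
  l_6 = 0.36798
  l_7 = 0.26495
  l_8 = 0.19606
R₀ = Σ l_x m_x:
  age 2: 0.83000 × 0.0 = 0.0000
  age 3: 0.72210 × 1.2 = 0.8665
  age 4: 0.65711 × 0.7 = 0.4600
  age 5: 0.52569 × 0.7 = 0.3680
  age 6: 0.36798 × 1.2 = 0.4416
  age 7: 0.26495 × 1.2 = 0.3179
  age 8: 0.19606 × 0.3 = 0.0588
R₀ = 0.0000 + 0.8665 + 0.4600 + 0.3680 + 0.4416 + 0.3179 + 0.0588 = 2.5128

2.51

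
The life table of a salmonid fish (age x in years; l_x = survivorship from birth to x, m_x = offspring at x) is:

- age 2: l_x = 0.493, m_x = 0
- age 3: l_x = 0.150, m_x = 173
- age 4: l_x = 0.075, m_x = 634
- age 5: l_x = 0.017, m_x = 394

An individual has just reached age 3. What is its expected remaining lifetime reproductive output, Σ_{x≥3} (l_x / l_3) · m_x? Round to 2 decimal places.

l_3 = 0.150. Conditional survival from age 3 to x is l_x / l_3.
  x=3: (0.150/0.150) × 173 = 173.0000
  x=4: (0.075/0.150) × 634 = 317.0000
  x=5: (0.017/0.150) × 394 = 44.6533
Sum = 173.0000 + 317.0000 + 44.6533 = 534.6533

534.65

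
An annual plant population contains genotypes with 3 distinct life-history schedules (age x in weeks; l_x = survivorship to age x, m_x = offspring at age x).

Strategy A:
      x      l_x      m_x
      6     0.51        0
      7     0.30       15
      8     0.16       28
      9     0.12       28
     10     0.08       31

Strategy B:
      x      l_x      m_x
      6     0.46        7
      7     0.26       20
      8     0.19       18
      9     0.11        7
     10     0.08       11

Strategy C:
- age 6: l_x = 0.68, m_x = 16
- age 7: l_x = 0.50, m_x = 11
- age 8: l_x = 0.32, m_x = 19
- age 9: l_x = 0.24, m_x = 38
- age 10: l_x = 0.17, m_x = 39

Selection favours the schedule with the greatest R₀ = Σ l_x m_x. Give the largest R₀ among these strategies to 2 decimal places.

38.21

Strategy A: R₀ = 0.51×0 + 0.30×15 + 0.16×28 + 0.12×28 + 0.08×31 = 14.8200
Strategy B: R₀ = 0.46×7 + 0.26×20 + 0.19×18 + 0.11×7 + 0.08×11 = 13.4900
Strategy C: R₀ = 0.68×16 + 0.50×11 + 0.32×19 + 0.24×38 + 0.17×39 = 38.2100
Highest R₀: strategy C with 38.2100.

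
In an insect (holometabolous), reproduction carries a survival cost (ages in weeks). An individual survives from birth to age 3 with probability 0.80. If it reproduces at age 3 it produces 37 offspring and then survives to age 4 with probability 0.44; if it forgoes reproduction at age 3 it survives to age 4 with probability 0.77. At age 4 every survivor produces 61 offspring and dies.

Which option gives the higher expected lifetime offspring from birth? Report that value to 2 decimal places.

51.07

breed at age 3: R₀ = 0.80 × (37 + 0.44 × 61) = 0.80 × 63.8400 = 51.0720
delay to age 4: R₀ = 0.80 × (0.77 × 61) = 0.80 × 46.9700 = 37.5760
Higher: breed at age 3 (51.0720).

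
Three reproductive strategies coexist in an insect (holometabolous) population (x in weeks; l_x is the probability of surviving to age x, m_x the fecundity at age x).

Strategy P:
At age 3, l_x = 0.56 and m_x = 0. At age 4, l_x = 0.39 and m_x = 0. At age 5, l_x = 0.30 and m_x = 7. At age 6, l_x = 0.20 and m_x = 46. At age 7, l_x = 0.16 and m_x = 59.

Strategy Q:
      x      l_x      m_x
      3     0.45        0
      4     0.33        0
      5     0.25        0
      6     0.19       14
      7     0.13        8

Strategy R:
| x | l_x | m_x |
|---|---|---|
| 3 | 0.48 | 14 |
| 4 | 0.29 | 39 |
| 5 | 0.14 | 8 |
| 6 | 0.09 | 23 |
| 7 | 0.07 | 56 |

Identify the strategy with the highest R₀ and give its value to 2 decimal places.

Strategy P: R₀ = 0.56×0 + 0.39×0 + 0.30×7 + 0.20×46 + 0.16×59 = 20.7400
Strategy Q: R₀ = 0.45×0 + 0.33×0 + 0.25×0 + 0.19×14 + 0.13×8 = 3.7000
Strategy R: R₀ = 0.48×14 + 0.29×39 + 0.14×8 + 0.09×23 + 0.07×56 = 25.1400
Highest R₀: strategy R with 25.1400.

25.14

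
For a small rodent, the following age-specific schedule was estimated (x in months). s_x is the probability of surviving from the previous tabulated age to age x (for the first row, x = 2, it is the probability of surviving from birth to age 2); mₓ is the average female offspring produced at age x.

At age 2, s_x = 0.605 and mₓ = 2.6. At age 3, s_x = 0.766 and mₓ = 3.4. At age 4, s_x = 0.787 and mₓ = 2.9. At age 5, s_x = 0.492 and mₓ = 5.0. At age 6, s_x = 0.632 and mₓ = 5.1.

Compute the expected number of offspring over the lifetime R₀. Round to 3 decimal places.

5.682

Survivorship from birth: l_x = s_2·s_3·…·s_x.
  l_2 = 0.60500
  l_3 = 0.46343
  l_4 = 0.36472
  l_5 = 0.17944
  l_6 = 0.11341
R₀ = Σ l_x mₓ:
  age 2: 0.60500 × 2.6 = 1.5730
  age 3: 0.46343 × 3.4 = 1.5757
  age 4: 0.36472 × 2.9 = 1.0577
  age 5: 0.17944 × 5.0 = 0.8972
  age 6: 0.11341 × 5.1 = 0.5784
R₀ = 1.5730 + 1.5757 + 1.0577 + 0.8972 + 0.5784 = 5.6819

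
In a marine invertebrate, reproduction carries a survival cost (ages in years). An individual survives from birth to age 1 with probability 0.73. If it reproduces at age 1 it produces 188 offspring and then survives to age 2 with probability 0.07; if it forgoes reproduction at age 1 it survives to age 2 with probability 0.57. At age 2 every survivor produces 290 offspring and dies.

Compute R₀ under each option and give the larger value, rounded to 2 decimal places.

breed at age 1: R₀ = 0.73 × (188 + 0.07 × 290) = 0.73 × 208.3000 = 152.0590
delay to age 2: R₀ = 0.73 × (0.57 × 290) = 0.73 × 165.3000 = 120.6690
Higher: breed at age 1 (152.0590).

152.06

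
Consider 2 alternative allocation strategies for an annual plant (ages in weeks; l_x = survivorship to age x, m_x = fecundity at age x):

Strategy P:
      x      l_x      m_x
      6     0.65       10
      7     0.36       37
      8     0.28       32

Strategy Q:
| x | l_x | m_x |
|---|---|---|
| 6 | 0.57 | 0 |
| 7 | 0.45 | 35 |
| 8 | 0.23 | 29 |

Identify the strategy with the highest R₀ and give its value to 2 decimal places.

28.78

Strategy P: R₀ = 0.65×10 + 0.36×37 + 0.28×32 = 28.7800
Strategy Q: R₀ = 0.57×0 + 0.45×35 + 0.23×29 = 22.4200
Highest R₀: strategy P with 28.7800.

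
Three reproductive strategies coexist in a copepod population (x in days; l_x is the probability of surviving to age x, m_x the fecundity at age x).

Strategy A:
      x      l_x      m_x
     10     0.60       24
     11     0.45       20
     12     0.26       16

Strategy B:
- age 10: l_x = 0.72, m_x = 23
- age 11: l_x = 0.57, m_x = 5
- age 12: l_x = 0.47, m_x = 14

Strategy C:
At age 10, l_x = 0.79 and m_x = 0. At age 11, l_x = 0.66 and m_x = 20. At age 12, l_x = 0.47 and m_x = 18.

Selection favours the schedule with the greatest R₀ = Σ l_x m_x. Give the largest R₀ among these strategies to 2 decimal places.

27.56

Strategy A: R₀ = 0.60×24 + 0.45×20 + 0.26×16 = 27.5600
Strategy B: R₀ = 0.72×23 + 0.57×5 + 0.47×14 = 25.9900
Strategy C: R₀ = 0.79×0 + 0.66×20 + 0.47×18 = 21.6600
Highest R₀: strategy A with 27.5600.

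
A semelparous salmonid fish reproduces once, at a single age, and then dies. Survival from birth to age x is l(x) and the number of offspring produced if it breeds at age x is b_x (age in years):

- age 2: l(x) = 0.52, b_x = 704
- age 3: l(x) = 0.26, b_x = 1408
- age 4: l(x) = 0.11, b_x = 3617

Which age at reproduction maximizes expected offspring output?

4

Expected offspring if breeding at age x = l(x) × b_x:
  age 2: 0.52 × 704 = 366.080
  age 3: 0.26 × 1408 = 366.080
  age 4: 0.11 × 3617 = 397.870
Maximum at age 4 (397.870).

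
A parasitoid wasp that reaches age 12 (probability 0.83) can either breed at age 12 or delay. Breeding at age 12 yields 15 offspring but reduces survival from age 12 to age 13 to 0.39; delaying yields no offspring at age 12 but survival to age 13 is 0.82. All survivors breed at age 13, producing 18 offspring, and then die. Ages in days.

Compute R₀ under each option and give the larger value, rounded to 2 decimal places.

18.28

breed at age 12: R₀ = 0.83 × (15 + 0.39 × 18) = 0.83 × 22.0200 = 18.2766
delay to age 13: R₀ = 0.83 × (0.82 × 18) = 0.83 × 14.7600 = 12.2508
Higher: breed at age 12 (18.2766).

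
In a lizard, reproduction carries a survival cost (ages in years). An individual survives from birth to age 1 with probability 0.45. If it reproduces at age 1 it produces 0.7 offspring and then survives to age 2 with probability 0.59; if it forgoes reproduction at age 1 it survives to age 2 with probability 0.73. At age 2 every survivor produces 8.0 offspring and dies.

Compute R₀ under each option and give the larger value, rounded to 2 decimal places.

breed at age 1: R₀ = 0.45 × (0.7 + 0.59 × 8.0) = 0.45 × 5.4200 = 2.4390
delay to age 2: R₀ = 0.45 × (0.73 × 8.0) = 0.45 × 5.8400 = 2.6280
Higher: delay to age 2 (2.6280).

2.63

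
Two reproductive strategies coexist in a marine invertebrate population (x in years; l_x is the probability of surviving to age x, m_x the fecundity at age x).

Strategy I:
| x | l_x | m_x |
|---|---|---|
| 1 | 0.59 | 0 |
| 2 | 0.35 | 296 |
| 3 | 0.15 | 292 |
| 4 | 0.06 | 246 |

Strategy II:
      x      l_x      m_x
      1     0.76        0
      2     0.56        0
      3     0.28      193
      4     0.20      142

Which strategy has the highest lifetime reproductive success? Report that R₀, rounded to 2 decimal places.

162.16

Strategy I: R₀ = 0.59×0 + 0.35×296 + 0.15×292 + 0.06×246 = 162.1600
Strategy II: R₀ = 0.76×0 + 0.56×0 + 0.28×193 + 0.20×142 = 82.4400
Highest R₀: strategy I with 162.1600.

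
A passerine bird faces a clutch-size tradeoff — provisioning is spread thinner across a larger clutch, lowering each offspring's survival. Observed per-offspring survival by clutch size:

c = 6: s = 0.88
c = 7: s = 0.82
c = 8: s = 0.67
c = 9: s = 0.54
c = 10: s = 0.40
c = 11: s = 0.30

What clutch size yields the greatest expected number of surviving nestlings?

Expected surviving nestlings = c × s(c):
  c=6: 6 × 0.88 = 5.280
  c=7: 7 × 0.82 = 5.740
  c=8: 8 × 0.67 = 5.360
  c=9: 9 × 0.54 = 4.860
  c=10: 10 × 0.40 = 4.000
  c=11: 11 × 0.30 = 3.300
Maximum at c = 7 (5.740 surviving nestlings).

7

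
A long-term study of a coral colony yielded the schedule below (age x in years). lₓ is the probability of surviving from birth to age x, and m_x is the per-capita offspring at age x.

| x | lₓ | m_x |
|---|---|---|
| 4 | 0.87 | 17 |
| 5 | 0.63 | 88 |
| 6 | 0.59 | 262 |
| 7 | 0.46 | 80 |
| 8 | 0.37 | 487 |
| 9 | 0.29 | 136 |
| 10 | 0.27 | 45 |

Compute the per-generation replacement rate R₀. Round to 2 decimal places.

493.39

R₀ = Σ lₓ m_x:
  age 4: 0.87 × 17 = 14.7900
  age 5: 0.63 × 88 = 55.4400
  age 6: 0.59 × 262 = 154.5800
  age 7: 0.46 × 80 = 36.8000
  age 8: 0.37 × 487 = 180.1900
  age 9: 0.29 × 136 = 39.4400
  age 10: 0.27 × 45 = 12.1500
R₀ = 14.7900 + 55.4400 + 154.5800 + 36.8000 + 180.1900 + 39.4400 + 12.1500 = 493.3900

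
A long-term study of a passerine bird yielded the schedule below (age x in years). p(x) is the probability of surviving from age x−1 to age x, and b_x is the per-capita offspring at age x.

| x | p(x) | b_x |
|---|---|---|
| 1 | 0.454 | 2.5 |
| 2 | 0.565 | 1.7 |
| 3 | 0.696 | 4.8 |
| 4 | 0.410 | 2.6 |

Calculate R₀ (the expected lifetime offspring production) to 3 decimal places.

Survivorship from birth: l_x = p_1·p_2·…·p_x.
  l_1 = 0.45400
  l_2 = 0.25651
  l_3 = 0.17853
  l_4 = 0.07320
R₀ = Σ l_x b_x:
  age 1: 0.45400 × 2.5 = 1.1350
  age 2: 0.25651 × 1.7 = 0.4361
  age 3: 0.17853 × 4.8 = 0.8569
  age 4: 0.07320 × 2.6 = 0.1903
R₀ = 1.1350 + 0.4361 + 0.8569 + 0.1903 = 2.6183

2.618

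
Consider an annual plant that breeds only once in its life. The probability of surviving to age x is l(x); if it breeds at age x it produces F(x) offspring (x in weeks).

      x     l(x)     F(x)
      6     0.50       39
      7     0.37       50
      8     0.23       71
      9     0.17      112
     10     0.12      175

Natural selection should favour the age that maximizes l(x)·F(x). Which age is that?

10

Expected offspring if breeding at age x = l(x) × F(x):
  age 6: 0.50 × 39 = 19.500
  age 7: 0.37 × 50 = 18.500
  age 8: 0.23 × 71 = 16.330
  age 9: 0.17 × 112 = 19.040
  age 10: 0.12 × 175 = 21.000
Maximum at age 10 (21.000).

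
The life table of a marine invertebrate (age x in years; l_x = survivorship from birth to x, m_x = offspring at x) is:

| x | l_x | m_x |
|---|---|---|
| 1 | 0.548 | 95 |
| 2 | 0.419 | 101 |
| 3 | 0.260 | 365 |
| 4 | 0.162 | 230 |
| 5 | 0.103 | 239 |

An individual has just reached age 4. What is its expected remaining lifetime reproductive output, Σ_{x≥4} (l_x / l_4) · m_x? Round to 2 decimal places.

381.96

l_4 = 0.162. Conditional survival from age 4 to x is l_x / l_4.
  x=4: (0.162/0.162) × 230 = 230.0000
  x=5: (0.103/0.162) × 239 = 151.9568
Sum = 230.0000 + 151.9568 = 381.9568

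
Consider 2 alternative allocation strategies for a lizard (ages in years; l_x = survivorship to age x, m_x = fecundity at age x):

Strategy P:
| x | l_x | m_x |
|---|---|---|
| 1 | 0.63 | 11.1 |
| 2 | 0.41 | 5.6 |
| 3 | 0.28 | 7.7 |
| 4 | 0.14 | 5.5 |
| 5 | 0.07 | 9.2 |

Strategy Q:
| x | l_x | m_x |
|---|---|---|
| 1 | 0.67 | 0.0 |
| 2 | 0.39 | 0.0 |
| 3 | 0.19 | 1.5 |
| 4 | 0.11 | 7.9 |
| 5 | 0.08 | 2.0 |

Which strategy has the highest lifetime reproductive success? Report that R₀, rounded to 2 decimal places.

12.86

Strategy P: R₀ = 0.63×11.1 + 0.41×5.6 + 0.28×7.7 + 0.14×5.5 + 0.07×9.2 = 12.8590
Strategy Q: R₀ = 0.67×0.0 + 0.39×0.0 + 0.19×1.5 + 0.11×7.9 + 0.08×2.0 = 1.3140
Highest R₀: strategy P with 12.8590.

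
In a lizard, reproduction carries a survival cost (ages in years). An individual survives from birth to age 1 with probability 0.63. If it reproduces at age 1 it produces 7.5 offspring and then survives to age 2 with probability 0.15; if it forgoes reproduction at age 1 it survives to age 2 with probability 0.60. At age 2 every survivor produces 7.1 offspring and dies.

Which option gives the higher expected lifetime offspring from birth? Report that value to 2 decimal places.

5.40

breed at age 1: R₀ = 0.63 × (7.5 + 0.15 × 7.1) = 0.63 × 8.5650 = 5.3960
delay to age 2: R₀ = 0.63 × (0.60 × 7.1) = 0.63 × 4.2600 = 2.6838
Higher: breed at age 1 (5.3960).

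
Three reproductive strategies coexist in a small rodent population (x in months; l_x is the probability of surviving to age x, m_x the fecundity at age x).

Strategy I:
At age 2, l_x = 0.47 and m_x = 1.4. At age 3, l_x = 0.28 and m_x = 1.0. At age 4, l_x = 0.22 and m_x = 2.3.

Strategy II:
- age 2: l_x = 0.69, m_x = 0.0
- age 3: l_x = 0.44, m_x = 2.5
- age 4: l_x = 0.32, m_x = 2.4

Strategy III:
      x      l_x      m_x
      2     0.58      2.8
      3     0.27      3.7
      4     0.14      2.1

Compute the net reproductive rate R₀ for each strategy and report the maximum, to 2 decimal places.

2.92

Strategy I: R₀ = 0.47×1.4 + 0.28×1.0 + 0.22×2.3 = 1.4440
Strategy II: R₀ = 0.69×0.0 + 0.44×2.5 + 0.32×2.4 = 1.8680
Strategy III: R₀ = 0.58×2.8 + 0.27×3.7 + 0.14×2.1 = 2.9170
Highest R₀: strategy III with 2.9170.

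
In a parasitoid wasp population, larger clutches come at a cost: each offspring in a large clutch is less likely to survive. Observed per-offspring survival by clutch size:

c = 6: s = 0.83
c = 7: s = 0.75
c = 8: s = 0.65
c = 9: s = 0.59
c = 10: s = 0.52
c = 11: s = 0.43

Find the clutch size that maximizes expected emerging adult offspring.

9

Expected emerging adult offspring = c × s(c):
  c=6: 6 × 0.83 = 4.980
  c=7: 7 × 0.75 = 5.250
  c=8: 8 × 0.65 = 5.200
  c=9: 9 × 0.59 = 5.310
  c=10: 10 × 0.52 = 5.200
  c=11: 11 × 0.43 = 4.730
Maximum at c = 9 (5.310 emerging adult offspring).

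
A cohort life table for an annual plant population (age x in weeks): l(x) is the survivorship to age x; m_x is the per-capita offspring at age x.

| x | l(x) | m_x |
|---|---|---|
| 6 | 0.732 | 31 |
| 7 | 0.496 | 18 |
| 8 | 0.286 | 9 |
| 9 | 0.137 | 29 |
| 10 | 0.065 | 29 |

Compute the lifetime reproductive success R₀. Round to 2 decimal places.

R₀ = Σ l(x) m_x:
  age 6: 0.732 × 31 = 22.6920
  age 7: 0.496 × 18 = 8.9280
  age 8: 0.286 × 9 = 2.5740
  age 9: 0.137 × 29 = 3.9730
  age 10: 0.065 × 29 = 1.8850
R₀ = 22.6920 + 8.9280 + 2.5740 + 3.9730 + 1.8850 = 40.0520

40.05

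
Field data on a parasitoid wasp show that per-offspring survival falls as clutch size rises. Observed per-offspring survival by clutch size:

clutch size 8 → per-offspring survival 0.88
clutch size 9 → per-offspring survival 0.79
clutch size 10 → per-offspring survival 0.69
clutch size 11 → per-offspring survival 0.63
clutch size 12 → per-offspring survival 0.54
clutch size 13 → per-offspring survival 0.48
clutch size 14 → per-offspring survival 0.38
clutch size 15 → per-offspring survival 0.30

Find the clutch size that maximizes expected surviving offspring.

Expected surviving offspring = c × s(c):
  c=8: 8 × 0.88 = 7.040
  c=9: 9 × 0.79 = 7.110
  c=10: 10 × 0.69 = 6.900
  c=11: 11 × 0.63 = 6.930
  c=12: 12 × 0.54 = 6.480
  c=13: 13 × 0.48 = 6.240
  c=14: 14 × 0.38 = 5.320
  c=15: 15 × 0.30 = 4.500
Maximum at c = 9 (7.110 surviving offspring).

9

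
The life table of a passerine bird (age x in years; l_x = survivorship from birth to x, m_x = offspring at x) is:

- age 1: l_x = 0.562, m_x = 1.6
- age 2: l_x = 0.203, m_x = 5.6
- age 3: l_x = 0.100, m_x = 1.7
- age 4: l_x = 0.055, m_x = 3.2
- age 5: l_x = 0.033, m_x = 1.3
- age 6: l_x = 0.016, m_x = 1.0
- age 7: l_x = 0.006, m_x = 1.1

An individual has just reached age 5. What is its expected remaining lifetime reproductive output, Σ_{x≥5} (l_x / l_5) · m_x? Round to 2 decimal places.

1.98

l_5 = 0.033. Conditional survival from age 5 to x is l_x / l_5.
  x=5: (0.033/0.033) × 1.3 = 1.3000
  x=6: (0.016/0.033) × 1.0 = 0.4848
  x=7: (0.006/0.033) × 1.1 = 0.2000
Sum = 1.3000 + 0.4848 + 0.2000 = 1.9848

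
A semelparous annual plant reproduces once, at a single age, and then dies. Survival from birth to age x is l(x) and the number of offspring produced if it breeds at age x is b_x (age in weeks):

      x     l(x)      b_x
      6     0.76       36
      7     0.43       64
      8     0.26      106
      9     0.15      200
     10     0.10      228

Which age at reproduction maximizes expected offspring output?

9

Expected offspring if breeding at age x = l(x) × b_x:
  age 6: 0.76 × 36 = 27.360
  age 7: 0.43 × 64 = 27.520
  age 8: 0.26 × 106 = 27.560
  age 9: 0.15 × 200 = 30.000
  age 10: 0.10 × 228 = 22.800
Maximum at age 9 (30.000).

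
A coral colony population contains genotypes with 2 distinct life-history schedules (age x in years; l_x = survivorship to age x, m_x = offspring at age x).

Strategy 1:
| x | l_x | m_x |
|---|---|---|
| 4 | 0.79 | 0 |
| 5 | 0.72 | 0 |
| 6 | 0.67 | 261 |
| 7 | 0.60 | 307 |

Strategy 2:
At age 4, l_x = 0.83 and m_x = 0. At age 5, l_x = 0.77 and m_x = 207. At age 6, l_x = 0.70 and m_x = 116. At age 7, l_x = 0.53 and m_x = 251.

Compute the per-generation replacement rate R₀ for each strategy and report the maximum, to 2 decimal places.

Strategy 1: R₀ = 0.79×0 + 0.72×0 + 0.67×261 + 0.60×307 = 359.0700
Strategy 2: R₀ = 0.83×0 + 0.77×207 + 0.70×116 + 0.53×251 = 373.6200
Highest R₀: strategy 2 with 373.6200.

373.62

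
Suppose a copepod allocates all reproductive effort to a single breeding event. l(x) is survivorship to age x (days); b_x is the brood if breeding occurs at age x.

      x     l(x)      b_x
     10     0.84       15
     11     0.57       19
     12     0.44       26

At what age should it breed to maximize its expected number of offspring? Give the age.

10

Expected offspring if breeding at age x = l(x) × b_x:
  age 10: 0.84 × 15 = 12.600
  age 11: 0.57 × 19 = 10.830
  age 12: 0.44 × 26 = 11.440
Maximum at age 10 (12.600).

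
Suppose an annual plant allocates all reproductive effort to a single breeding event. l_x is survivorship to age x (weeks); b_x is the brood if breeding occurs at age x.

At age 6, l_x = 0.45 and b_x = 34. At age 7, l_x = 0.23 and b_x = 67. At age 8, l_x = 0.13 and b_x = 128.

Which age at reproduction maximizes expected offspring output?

Expected offspring if breeding at age x = l_x × b_x:
  age 6: 0.45 × 34 = 15.300
  age 7: 0.23 × 67 = 15.410
  age 8: 0.13 × 128 = 16.640
Maximum at age 8 (16.640).

8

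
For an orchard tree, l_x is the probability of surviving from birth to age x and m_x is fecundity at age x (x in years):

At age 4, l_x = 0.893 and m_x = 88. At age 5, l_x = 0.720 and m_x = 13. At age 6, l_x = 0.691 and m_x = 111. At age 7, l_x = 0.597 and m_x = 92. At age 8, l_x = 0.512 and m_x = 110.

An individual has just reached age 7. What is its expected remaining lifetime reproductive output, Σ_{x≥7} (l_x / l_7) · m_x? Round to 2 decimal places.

l_7 = 0.597. Conditional survival from age 7 to x is l_x / l_7.
  x=7: (0.597/0.597) × 92 = 92.0000
  x=8: (0.512/0.597) × 110 = 94.3384
Sum = 92.0000 + 94.3384 = 186.3384

186.34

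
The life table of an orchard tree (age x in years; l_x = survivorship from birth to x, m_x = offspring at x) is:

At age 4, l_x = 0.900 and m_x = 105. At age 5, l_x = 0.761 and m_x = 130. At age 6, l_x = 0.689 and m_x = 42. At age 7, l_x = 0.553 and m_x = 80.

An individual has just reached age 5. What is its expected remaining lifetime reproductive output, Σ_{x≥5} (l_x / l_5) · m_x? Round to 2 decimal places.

l_5 = 0.761. Conditional survival from age 5 to x is l_x / l_5.
  x=5: (0.761/0.761) × 130 = 130.0000
  x=6: (0.689/0.761) × 42 = 38.0263
  x=7: (0.553/0.761) × 80 = 58.1340
Sum = 130.0000 + 38.0263 + 58.1340 = 226.1603

226.16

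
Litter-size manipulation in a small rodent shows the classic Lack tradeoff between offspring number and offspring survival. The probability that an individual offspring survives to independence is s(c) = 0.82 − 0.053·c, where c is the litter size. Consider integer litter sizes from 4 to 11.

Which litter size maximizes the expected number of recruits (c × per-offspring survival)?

8

Expected recruits = c × s(c):
  c=4: 4 × 0.608 = 2.432
  c=5: 5 × 0.555 = 2.775
  c=6: 6 × 0.502 = 3.012
  c=7: 7 × 0.449 = 3.143
  c=8: 8 × 0.396 = 3.168
  c=9: 9 × 0.343 = 3.087
  c=10: 10 × 0.290 = 2.900
  c=11: 11 × 0.237 = 2.607
Maximum at c = 8 (3.168 recruits).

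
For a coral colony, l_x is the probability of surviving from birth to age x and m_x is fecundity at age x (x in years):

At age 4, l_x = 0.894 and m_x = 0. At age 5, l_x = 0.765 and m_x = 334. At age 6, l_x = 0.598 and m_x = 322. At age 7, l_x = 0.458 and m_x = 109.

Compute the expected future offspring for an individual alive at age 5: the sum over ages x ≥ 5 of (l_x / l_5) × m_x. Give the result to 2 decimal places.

650.96

l_5 = 0.765. Conditional survival from age 5 to x is l_x / l_5.
  x=5: (0.765/0.765) × 334 = 334.0000
  x=6: (0.598/0.765) × 322 = 251.7072
  x=7: (0.458/0.765) × 109 = 65.2575
Sum = 334.0000 + 251.7072 + 65.2575 = 650.9647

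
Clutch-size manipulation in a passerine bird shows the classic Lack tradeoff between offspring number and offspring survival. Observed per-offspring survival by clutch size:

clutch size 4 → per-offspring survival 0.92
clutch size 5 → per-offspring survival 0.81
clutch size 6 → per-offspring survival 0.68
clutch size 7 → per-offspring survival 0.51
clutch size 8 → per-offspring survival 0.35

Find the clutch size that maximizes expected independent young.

6

Expected independent young = c × s(c):
  c=4: 4 × 0.92 = 3.680
  c=5: 5 × 0.81 = 4.050
  c=6: 6 × 0.68 = 4.080
  c=7: 7 × 0.51 = 3.570
  c=8: 8 × 0.35 = 2.800
Maximum at c = 6 (4.080 independent young).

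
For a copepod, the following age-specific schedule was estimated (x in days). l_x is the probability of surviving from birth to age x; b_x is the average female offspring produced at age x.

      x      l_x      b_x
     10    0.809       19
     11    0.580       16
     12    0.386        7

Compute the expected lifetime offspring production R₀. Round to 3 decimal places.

27.353

R₀ = Σ l_x b_x:
  age 10: 0.809 × 19 = 15.3710
  age 11: 0.580 × 16 = 9.2800
  age 12: 0.386 × 7 = 2.7020
R₀ = 15.3710 + 9.2800 + 2.7020 = 27.3530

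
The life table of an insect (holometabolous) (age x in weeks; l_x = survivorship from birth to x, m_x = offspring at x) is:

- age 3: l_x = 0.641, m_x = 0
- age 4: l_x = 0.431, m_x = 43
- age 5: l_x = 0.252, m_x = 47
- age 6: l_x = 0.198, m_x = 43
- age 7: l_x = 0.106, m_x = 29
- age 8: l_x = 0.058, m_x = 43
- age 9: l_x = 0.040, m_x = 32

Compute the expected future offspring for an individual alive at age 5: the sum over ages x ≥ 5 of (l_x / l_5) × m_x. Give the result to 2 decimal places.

107.96

l_5 = 0.252. Conditional survival from age 5 to x is l_x / l_5.
  x=5: (0.252/0.252) × 47 = 47.0000
  x=6: (0.198/0.252) × 43 = 33.7857
  x=7: (0.106/0.252) × 29 = 12.1984
  x=8: (0.058/0.252) × 43 = 9.8968
  x=9: (0.040/0.252) × 32 = 5.0794
Sum = 47.0000 + 33.7857 + 12.1984 + 9.8968 + 5.0794 = 107.9603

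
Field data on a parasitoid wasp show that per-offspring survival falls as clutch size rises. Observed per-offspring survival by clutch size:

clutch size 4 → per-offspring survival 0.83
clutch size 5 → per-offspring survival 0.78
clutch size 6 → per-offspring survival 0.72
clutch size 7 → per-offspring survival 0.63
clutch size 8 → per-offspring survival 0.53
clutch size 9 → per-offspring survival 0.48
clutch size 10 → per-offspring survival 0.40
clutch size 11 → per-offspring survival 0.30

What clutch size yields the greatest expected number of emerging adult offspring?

Expected emerging adult offspring = c × s(c):
  c=4: 4 × 0.83 = 3.320
  c=5: 5 × 0.78 = 3.900
  c=6: 6 × 0.72 = 4.320
  c=7: 7 × 0.63 = 4.410
  c=8: 8 × 0.53 = 4.240
  c=9: 9 × 0.48 = 4.320
  c=10: 10 × 0.40 = 4.000
  c=11: 11 × 0.30 = 3.300
Maximum at c = 7 (4.410 emerging adult offspring).

7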